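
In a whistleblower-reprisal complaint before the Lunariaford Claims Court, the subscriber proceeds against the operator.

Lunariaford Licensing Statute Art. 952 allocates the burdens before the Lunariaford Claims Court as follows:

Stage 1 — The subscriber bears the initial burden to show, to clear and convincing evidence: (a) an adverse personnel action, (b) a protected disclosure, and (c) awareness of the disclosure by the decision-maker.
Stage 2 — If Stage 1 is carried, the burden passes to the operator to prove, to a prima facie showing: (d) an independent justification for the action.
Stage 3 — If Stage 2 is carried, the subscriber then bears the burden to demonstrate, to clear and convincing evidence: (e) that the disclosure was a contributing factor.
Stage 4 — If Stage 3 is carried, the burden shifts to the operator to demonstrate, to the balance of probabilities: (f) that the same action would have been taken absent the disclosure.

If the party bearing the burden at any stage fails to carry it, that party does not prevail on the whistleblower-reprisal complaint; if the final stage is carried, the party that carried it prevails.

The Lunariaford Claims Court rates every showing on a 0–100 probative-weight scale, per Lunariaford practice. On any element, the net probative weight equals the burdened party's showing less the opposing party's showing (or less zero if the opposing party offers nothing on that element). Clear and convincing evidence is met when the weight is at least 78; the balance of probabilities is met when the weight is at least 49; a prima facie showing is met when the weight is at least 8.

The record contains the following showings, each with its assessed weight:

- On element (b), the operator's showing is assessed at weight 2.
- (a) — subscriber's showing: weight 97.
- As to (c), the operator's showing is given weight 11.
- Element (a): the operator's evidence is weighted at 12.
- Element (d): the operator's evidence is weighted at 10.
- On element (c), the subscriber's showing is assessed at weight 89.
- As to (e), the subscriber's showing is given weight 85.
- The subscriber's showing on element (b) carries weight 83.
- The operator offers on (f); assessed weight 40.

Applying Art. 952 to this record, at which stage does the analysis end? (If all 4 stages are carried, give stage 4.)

stage 4

At Stage 1 the subscriber must meet clear and convincing evidence (weight is at least 78): on (a) the weight is 97 less the opposing 12 gives net 85, ≥ 78, so (a) meets the standard; on (b) the weight is 83 less the opposing 2 gives net 81, which does reach 78, so (b) meets the standard; on (c) the weight is 89 less the opposing 11 gives net 78, which does reach 78, so (c) meets the standard.
  Stage 1 carried; the burden shifts to the operator.
At Stage 2 the operator must meet a prima facie showing (weight is at least 8): on (d) the weight is 10, which does reach 8, so (d) meets the standard.
  The operator carries Stage 2; the subscriber now bears the burden.
At Stage 3 the subscriber must meet clear and convincing evidence (weight is at least 78): on (e) the weight is 85, which does reach 78, so (e) meets the standard.
  Stage 3 carried; the burden shifts to the operator.
At Stage 4 the operator must meet the balance of probabilities (weight is at least 49): on (f) the weight is 40, which does not reach 49, so (f) does not meet the standard.
  The operator does not carry Stage 4.
So the subscriber prevails.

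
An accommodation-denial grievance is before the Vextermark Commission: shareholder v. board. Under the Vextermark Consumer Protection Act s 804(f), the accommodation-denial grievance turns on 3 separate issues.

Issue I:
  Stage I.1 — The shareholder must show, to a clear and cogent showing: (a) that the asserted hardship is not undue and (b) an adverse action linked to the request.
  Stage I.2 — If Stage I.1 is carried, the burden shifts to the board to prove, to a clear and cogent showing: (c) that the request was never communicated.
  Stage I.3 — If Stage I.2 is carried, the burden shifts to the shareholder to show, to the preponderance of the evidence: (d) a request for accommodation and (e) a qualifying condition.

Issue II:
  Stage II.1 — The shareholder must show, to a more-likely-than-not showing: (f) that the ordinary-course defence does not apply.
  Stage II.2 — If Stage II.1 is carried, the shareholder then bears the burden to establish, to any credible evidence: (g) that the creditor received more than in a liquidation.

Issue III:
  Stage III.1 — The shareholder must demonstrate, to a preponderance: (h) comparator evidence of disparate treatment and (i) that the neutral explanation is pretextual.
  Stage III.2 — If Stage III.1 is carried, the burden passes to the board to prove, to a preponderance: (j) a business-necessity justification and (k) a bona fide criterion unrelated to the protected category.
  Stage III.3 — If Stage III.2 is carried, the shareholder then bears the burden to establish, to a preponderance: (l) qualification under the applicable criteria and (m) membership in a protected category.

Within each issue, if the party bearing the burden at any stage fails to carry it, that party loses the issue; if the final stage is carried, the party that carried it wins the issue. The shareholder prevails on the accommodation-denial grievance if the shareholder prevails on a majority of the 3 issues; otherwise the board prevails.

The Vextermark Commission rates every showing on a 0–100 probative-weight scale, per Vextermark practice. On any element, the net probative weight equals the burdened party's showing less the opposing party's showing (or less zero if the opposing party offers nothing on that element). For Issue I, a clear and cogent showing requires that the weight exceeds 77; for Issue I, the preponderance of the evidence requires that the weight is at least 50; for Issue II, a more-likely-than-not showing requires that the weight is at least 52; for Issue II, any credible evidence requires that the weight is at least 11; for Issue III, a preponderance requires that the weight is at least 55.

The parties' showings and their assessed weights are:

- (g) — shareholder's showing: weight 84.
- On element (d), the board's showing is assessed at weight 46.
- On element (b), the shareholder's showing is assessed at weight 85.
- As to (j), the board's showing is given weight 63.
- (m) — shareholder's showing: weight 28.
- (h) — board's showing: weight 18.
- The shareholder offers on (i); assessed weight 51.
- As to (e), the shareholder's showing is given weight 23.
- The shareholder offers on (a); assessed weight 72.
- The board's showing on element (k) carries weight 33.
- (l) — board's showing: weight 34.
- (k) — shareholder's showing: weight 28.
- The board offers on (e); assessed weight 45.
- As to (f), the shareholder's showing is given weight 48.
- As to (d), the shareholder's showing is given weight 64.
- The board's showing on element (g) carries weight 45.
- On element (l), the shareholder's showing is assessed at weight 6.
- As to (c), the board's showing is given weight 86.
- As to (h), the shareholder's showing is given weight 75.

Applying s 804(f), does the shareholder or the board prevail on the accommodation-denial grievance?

board

— Issue I —
Stage I.1 (shareholder, a clear and cogent showing, weight exceeds 77): (a) 72 ≤ 77 — fails; (b) 85 > 77 — meets.
  The shareholder does not carry Stage I.1.
So the board prevails on this issue.
— Issue II —
Stage II.1 — burden on shareholder; standard: a more-likely-than-not showing (weight is at least 52).
    (f): 48 < 52 [not met]
  Not every element is met, so the shareholder fails to carry Stage II.1.
So the board prevails on this issue.
— Issue III —
Stage III.1 (shareholder, a preponderance, weight is at least 55): (h) net 75−18=57 ≥ 55 — meets; (i) 51 < 55 — fails.
  Not every element is met, so the shareholder fails to carry Stage III.1.
So the board prevails on this issue.
Per-issue: Issue I → board; Issue II → board; Issue III → board. The shareholder must prevail on a majority of issues; overall, the board prevails.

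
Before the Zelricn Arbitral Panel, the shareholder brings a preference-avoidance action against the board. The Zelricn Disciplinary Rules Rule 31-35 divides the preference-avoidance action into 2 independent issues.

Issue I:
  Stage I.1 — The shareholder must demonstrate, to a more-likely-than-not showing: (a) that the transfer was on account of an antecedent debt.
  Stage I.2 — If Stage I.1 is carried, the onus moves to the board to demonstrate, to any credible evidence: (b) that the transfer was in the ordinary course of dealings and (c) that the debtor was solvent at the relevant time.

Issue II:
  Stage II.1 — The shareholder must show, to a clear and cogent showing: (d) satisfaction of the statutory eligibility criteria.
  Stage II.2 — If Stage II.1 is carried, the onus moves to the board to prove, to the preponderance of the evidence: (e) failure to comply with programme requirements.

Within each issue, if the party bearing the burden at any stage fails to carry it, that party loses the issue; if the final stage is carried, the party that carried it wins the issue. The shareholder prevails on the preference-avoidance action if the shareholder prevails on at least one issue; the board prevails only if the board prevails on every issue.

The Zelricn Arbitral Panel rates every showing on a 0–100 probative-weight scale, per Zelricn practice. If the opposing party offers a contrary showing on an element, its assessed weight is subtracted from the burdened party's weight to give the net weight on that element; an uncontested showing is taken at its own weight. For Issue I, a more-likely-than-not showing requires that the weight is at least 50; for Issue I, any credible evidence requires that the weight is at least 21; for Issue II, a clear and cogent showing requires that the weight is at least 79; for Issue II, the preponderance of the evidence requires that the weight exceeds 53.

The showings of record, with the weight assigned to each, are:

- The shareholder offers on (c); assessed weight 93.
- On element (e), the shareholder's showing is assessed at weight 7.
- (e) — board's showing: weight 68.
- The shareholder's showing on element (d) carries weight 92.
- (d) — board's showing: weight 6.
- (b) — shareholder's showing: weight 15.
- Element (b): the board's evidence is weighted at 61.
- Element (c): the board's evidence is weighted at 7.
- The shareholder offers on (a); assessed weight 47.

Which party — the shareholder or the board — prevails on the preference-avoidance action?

— Issue I —
Stage I.1 — burden on shareholder; standard: a more-likely-than-not showing (weight is at least 50).
    (a): 47 < 50 [not met]
  The shareholder does not carry Stage I.1.
So the board prevails on this issue.
— Issue II —
At Stage II.1 the shareholder must meet a clear and cogent showing (weight is at least 79): on (d) the weight is 92 less the opposing 6 gives net 86, which does reach 79, so (d) meets the standard.
  Stage II.1 carried; the burden shifts to the board.
At Stage II.2 the board must meet the preponderance of the evidence (weight exceeds 53): on (e) the weight is 68 less the opposing 7 gives net 61, > 53, so (e) meets the standard.
  All elements met at the final stage.
Every stage carried; the board prevails on this issue.
Per-issue: Issue I → board; Issue II → board. The shareholder must prevail on at least one issue; overall, the board prevails.

board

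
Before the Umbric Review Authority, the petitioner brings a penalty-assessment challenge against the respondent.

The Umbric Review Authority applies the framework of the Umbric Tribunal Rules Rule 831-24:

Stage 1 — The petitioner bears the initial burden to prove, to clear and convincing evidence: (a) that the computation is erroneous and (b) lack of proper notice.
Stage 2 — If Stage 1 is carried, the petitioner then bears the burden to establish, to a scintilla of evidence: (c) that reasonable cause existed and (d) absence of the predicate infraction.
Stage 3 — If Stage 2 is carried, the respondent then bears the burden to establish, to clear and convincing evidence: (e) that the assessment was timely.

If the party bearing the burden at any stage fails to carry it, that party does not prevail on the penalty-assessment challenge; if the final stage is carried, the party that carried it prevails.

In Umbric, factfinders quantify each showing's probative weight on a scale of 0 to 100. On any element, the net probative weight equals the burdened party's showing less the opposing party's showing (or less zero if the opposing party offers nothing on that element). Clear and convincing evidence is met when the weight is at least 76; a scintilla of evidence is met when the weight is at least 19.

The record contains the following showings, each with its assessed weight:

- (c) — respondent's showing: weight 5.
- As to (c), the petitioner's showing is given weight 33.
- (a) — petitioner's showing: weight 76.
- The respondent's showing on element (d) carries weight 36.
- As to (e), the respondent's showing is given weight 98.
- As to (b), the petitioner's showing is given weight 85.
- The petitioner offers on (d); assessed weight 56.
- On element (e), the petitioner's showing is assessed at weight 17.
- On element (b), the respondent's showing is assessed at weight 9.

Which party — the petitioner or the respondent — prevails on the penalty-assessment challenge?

respondent

At Stage 1 the petitioner must meet clear and convincing evidence (weight is at least 76): on (a) the weight is 76, which does reach 76, so (a) meets the standard; on (b) the weight is 85 less the opposing 9 gives net 76, which does reach 76, so (b) meets the standard.
  Stage 1 carried; the burden remains with the petitioner.
At Stage 2 the petitioner must meet a scintilla of evidence (weight is at least 19): on (c) the weight is 33 less the opposing 5 gives net 28, ≥ 19, so (c) meets the standard; on (d) the weight is 56 less the opposing 36 gives net 20, ≥ 19, so (d) meets the standard.
  All elements met. The burden passes to the respondent.
At Stage 3 the respondent must meet clear and convincing evidence (weight is at least 76): on (e) the weight is 98 less the opposing 17 gives net 81, ≥ 76, so (e) meets the standard.
  Stage 3 carried; the final stage is satisfied.
With every stage satisfied, the respondent prevails.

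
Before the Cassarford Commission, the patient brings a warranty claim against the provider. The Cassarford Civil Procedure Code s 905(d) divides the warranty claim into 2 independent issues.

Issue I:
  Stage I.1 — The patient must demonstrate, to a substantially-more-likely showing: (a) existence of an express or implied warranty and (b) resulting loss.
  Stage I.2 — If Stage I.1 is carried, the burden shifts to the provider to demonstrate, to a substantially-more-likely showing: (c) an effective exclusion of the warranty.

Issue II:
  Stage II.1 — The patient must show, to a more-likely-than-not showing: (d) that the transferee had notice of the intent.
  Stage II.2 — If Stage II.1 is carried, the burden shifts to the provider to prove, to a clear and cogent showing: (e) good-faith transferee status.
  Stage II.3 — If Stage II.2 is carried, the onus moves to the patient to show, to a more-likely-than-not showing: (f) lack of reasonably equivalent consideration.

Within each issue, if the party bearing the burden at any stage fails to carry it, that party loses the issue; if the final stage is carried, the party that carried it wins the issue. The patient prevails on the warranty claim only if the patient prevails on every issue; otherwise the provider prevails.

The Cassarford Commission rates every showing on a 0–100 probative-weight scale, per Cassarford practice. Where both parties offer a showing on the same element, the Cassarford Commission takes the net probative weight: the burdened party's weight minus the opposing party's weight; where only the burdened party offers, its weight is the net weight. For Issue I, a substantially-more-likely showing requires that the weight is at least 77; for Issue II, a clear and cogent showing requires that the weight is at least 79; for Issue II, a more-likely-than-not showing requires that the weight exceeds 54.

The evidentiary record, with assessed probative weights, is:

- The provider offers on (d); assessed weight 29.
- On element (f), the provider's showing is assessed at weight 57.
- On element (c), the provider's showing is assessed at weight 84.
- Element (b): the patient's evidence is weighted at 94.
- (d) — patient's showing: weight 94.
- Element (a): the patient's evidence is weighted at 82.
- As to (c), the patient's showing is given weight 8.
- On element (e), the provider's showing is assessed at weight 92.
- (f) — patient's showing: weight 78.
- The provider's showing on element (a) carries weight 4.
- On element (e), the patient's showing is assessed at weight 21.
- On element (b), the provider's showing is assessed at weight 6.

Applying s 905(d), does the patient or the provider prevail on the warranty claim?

— Issue I —
Stage I.1 — burden on patient; standard: a substantially-more-likely showing (weight is at least 77).
    (a): 82 − 4 = 78 ≥ 77 [met]
    (b): 94 − 6 = 88 ≥ 77 [met]
  The patient carries Stage I.1; the provider now bears the burden.
Stage I.2 — burden on provider; standard: a substantially-more-likely showing (weight is at least 77).
    (c): 84 − 8 = 76 < 77 [not met]
  Stage I.2 not carried; the provider fails its burden.
So the patient prevails on this issue.
— Issue II —
At Stage II.1 the patient must meet a more-likely-than-not showing (weight exceeds 54): on (d) the weight is 94 less the opposing 29 gives net 65, which does exceed 54, so (d) meets the standard.
  The patient carries Stage II.1; the provider now bears the burden.
At Stage II.2 the provider must meet a clear and cogent showing (weight is at least 79): on (e) the weight is 92 less the opposing 21 gives net 71, < 79, so (e) does not meet the standard.
  Stage II.2 not carried; the provider fails its burden.
So the patient prevails on this issue.
Per-issue: Issue I → patient; Issue II → patient. The patient must prevail on every issue; overall, the patient prevails.

patient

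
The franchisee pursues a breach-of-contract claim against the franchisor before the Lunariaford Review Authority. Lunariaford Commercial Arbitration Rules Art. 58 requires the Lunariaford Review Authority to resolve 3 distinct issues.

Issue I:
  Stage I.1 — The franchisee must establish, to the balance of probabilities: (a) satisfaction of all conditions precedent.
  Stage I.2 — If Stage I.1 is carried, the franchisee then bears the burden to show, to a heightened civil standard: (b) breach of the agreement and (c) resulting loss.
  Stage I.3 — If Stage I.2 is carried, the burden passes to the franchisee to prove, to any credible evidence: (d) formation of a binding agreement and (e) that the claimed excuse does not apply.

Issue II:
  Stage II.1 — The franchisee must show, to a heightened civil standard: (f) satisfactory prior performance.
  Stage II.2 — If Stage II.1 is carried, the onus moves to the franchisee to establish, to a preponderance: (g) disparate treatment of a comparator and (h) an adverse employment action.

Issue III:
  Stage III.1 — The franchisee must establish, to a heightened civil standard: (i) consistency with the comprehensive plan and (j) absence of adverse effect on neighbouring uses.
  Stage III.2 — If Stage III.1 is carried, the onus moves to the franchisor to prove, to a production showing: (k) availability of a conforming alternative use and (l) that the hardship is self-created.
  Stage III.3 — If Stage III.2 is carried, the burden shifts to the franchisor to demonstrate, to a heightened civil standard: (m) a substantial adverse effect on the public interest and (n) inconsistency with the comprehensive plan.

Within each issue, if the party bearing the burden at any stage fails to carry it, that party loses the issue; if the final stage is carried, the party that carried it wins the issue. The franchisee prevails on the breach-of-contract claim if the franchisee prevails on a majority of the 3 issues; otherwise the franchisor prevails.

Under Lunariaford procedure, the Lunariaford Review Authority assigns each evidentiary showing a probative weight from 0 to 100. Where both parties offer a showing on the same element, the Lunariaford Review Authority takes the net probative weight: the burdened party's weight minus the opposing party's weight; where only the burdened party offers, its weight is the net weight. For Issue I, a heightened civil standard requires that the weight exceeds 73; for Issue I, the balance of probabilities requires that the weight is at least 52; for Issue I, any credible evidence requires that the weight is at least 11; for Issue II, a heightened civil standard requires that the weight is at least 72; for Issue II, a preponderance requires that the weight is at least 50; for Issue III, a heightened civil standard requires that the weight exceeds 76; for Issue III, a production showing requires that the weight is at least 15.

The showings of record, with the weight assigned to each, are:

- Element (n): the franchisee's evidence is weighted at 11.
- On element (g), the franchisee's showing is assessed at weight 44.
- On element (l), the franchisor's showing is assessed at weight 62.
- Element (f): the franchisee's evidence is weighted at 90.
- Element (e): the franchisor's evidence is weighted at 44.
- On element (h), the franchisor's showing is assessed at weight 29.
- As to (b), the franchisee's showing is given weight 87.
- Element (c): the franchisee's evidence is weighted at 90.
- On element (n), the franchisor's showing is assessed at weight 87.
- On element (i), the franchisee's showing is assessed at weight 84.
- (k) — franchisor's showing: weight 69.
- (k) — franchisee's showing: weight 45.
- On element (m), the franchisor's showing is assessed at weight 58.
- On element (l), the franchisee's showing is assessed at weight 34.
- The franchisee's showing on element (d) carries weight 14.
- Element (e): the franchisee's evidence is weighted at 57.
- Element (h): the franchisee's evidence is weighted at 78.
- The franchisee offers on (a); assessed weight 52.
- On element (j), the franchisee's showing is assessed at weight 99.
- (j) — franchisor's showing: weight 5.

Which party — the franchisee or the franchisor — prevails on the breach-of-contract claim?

— Issue I —
At Stage I.1 the franchisee must meet the balance of probabilities (weight is at least 52): on (a) the weight is 52, which does reach 52, so (a) meets the standard.
  Stage I.1 is satisfied; the franchisee continues to bear the burden.
At Stage I.2 the franchisee must meet a heightened civil standard (weight exceeds 73): on (b) the weight is 87, > 73, so (b) meets the standard; on (c) the weight is 90, which does exceed 73, so (c) meets the standard.
  All elements met. The franchisee retains the burden for Stage I.3.
At Stage I.3 the franchisee must meet any credible evidence (weight is at least 11): on (d) the weight is 14, ≥ 11, so (d) meets the standard; on (e) the weight is 57 less the opposing 44 gives net 13, ≥ 11, so (e) meets the standard.
  Stage I.3 carried; the final stage is satisfied.
With every stage satisfied, the franchisee prevails on this issue.
— Issue II —
At Stage II.1 the franchisee must meet a heightened civil standard (weight is at least 72): on (f) the weight is 90, ≥ 72, so (f) meets the standard.
  All elements met. The franchisee retains the burden for Stage II.2.
At Stage II.2 the franchisee must meet a preponderance (weight is at least 50): on (g) the weight is 44, < 50, so (g) does not meet the standard; on (h) the weight is 78 less the opposing 29 gives net 49, < 50, so (h) does not meet the standard.
  The franchisee does not carry Stage II.2.
The analysis ends at Stage II.2; the franchisor prevails on this issue.
— Issue III —
At Stage III.1 the franchisee must meet a heightened civil standard (weight exceeds 76): on (i) the weight is 84, which does exceed 76, so (i) meets the standard; on (j) the weight is 99 less the opposing 5 gives net 94, > 76, so (j) meets the standard.
  Stage III.1 is satisfied; the onus moves to the franchisor.
At Stage III.2 the franchisor must meet a production showing (weight is at least 15): on (k) the weight is 69 less the opposing 45 gives net 24, ≥ 15, so (k) meets the standard; on (l) the weight is 62 less the opposing 34 gives net 28, ≥ 15, so (l) meets the standard.
  Stage III.2 is satisfied; the franchisor continues to bear the burden.
At Stage III.3 the franchisor must meet a heightened civil standard (weight exceeds 76): on (m) the weight is 58, which does not exceed 76, so (m) does not meet the standard; on (n) the weight is 87 less the opposing 11 gives net 76, ≤ 76, so (n) does not meet the standard.
  Stage III.3 not carried; the franchisor fails its burden.
The franchisee prevails on this issue.
Per-issue: Issue I → franchisee; Issue II → franchisor; Issue III → franchisee. The franchisee must prevail on a majority of issues; overall, the franchisee prevails.

franchisee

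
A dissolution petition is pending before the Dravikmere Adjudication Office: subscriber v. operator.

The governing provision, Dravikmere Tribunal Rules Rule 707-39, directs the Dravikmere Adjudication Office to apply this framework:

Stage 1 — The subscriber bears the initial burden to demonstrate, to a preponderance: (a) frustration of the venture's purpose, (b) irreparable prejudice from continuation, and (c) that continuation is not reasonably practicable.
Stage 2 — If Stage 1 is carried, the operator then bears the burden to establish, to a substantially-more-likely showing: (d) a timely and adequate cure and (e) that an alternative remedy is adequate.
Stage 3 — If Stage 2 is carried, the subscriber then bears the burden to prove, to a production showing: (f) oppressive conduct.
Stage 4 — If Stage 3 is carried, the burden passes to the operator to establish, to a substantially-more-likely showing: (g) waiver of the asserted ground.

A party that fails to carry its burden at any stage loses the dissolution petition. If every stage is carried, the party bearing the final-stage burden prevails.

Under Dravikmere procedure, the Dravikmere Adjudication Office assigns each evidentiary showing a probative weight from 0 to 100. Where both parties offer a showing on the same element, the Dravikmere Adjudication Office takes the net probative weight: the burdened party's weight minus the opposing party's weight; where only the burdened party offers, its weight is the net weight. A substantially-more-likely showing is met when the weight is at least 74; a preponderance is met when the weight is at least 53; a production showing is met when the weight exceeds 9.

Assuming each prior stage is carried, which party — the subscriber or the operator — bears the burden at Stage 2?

Stage 2's rule assigns the burden to the operator (to a substantially-more-likely showing).

operator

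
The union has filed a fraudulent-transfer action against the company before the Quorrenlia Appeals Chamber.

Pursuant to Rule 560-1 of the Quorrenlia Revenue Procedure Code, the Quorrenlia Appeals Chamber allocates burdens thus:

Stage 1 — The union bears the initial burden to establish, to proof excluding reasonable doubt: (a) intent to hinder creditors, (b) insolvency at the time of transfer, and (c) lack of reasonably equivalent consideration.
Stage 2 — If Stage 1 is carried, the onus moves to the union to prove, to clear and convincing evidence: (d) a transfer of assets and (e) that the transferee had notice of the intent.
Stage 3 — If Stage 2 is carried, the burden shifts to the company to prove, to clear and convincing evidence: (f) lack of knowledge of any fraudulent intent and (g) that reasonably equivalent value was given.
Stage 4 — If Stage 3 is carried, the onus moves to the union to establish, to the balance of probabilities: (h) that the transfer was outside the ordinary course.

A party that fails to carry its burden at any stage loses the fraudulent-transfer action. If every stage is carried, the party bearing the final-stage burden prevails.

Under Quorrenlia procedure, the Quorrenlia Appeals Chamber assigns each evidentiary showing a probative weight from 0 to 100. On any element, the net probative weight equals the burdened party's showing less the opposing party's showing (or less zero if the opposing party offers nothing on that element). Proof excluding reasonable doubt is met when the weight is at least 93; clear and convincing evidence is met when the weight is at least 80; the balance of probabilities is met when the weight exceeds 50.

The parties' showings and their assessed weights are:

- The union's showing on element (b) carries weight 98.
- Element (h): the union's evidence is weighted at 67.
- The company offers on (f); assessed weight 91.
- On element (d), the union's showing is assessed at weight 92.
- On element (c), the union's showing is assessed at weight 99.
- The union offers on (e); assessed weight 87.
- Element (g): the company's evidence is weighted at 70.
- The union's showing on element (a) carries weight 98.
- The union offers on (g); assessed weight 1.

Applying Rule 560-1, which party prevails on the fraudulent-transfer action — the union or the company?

Stage 1 (union, proof excluding reasonable doubt, weight is at least 93): (a) 98 ≥ 93 — meets; (b) 98 ≥ 93 — meets; (c) 99 ≥ 93 — meets.
  All elements met. The union retains the burden for Stage 2.
Stage 2 (union, clear and convincing evidence, weight is at least 80): (d) 92 ≥ 80 — meets; (e) 87 ≥ 80 — meets.
  The union carries Stage 2; the company now bears the burden.
Stage 3 (company, clear and convincing evidence, weight is at least 80): (f) 91 ≥ 80 — meets; (g) net 70−1=69 < 80 — fails.
  The company does not carry Stage 3.
So the union prevails.

union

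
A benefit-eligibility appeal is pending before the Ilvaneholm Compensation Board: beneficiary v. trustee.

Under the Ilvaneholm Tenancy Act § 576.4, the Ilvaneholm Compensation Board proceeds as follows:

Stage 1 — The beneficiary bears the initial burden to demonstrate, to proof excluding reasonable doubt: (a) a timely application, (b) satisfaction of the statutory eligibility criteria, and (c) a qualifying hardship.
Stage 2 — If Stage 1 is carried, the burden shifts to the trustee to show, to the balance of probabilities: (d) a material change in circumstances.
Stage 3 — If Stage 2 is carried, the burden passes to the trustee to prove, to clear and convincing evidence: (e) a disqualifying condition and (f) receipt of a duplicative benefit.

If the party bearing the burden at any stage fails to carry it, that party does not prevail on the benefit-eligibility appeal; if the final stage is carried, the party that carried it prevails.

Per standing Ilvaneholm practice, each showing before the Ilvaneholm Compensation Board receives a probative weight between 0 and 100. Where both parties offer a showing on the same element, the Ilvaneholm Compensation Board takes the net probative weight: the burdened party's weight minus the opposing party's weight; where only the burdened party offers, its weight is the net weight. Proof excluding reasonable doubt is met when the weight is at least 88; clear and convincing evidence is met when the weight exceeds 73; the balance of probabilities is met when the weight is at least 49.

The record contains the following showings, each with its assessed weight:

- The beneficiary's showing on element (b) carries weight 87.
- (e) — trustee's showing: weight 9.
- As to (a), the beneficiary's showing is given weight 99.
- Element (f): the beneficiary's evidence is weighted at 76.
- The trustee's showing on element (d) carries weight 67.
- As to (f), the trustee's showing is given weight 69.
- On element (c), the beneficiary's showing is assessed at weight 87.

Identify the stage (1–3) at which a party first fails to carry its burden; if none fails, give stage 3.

stage 1

Stage 1 — burden on beneficiary; standard: proof excluding reasonable doubt (weight is at least 88).
    (a): 99 ≥ 88 [met]
    (b): 87 < 88 [not met]
    (c): 87 < 88 [not met]
  Not every element is met, so the beneficiary fails to carry Stage 1.
The analysis ends at Stage 1; the trustee prevails.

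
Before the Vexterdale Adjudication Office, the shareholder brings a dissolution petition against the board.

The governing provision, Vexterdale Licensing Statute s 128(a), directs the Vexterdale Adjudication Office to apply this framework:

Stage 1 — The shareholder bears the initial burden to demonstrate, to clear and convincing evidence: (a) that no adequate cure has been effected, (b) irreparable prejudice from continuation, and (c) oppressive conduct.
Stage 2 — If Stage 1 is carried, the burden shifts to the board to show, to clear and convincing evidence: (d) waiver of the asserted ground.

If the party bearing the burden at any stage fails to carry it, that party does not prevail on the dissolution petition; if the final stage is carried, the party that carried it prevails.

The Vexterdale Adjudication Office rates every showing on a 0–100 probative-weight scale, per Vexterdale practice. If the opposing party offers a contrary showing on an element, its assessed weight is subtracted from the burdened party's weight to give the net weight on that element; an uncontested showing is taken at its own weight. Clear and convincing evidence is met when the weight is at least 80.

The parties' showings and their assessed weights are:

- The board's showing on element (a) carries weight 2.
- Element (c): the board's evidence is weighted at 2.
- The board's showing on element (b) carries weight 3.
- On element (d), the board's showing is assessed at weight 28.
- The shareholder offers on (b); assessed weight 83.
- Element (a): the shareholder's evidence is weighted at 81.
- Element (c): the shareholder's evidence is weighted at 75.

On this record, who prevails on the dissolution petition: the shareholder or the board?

Stage 1 (shareholder, clear and convincing evidence, weight is at least 80): (a) net 81−2=79 < 80 — fails; (b) net 83−3=80 ≥ 80 — meets; (c) net 75−2=73 < 80 — fails.
  Stage 1 not carried; the shareholder fails its burden.
So the board prevails.

board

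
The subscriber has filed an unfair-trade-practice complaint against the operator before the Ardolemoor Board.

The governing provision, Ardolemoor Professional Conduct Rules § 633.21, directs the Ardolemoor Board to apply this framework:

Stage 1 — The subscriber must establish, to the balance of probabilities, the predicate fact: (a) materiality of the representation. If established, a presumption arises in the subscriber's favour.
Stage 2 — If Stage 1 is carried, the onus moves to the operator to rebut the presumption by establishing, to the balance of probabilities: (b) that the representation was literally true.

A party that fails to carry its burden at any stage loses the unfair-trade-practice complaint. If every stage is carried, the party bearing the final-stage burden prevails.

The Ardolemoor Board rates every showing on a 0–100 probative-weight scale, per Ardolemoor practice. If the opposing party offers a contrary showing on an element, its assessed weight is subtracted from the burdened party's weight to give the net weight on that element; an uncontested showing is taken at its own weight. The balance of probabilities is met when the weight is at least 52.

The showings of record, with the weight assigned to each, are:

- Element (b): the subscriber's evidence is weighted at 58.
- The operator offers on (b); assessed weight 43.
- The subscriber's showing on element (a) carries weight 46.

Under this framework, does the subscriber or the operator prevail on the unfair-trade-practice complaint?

operator

At Stage 1 the subscriber must meet the balance of probabilities (weight is at least 52): on (a) the weight is 46, which does not reach 52, so (a) does not meet the standard.
  Not every element is met, so the subscriber fails to carry Stage 1.
The operator prevails.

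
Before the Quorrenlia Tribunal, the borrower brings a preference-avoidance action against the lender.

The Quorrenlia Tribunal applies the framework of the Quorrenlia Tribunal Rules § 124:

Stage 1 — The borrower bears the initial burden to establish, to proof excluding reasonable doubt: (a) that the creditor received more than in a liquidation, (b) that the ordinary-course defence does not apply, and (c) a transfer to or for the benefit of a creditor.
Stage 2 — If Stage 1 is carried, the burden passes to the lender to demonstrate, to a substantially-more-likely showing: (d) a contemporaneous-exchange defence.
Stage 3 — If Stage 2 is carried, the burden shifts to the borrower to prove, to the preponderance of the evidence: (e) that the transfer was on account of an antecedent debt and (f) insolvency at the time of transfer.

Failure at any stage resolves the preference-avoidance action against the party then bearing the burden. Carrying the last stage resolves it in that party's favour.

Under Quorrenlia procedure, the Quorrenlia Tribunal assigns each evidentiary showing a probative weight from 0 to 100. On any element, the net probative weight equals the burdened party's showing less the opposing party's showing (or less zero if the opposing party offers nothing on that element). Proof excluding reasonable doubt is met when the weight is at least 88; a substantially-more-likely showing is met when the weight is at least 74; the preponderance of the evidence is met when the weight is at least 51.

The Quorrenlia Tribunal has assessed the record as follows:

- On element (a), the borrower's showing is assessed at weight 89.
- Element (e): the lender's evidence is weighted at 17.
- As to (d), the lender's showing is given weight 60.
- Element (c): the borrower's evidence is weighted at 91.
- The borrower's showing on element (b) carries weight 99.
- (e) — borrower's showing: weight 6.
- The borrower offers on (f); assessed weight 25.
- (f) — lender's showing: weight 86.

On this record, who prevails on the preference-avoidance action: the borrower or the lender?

borrower

Stage 1 (borrower, proof excluding reasonable doubt, weight is at least 88): (a) 89 ≥ 88 — meets; (b) 99 ≥ 88 — meets; (c) 91 ≥ 88 — meets.
  Stage 1 carried; the burden shifts to the lender.
Stage 2 (lender, a substantially-more-likely showing, weight is at least 74): (d) 60 < 74 — fails.
  Not every element is met, so the lender fails to carry Stage 2.
The analysis ends at Stage 2; the borrower prevails.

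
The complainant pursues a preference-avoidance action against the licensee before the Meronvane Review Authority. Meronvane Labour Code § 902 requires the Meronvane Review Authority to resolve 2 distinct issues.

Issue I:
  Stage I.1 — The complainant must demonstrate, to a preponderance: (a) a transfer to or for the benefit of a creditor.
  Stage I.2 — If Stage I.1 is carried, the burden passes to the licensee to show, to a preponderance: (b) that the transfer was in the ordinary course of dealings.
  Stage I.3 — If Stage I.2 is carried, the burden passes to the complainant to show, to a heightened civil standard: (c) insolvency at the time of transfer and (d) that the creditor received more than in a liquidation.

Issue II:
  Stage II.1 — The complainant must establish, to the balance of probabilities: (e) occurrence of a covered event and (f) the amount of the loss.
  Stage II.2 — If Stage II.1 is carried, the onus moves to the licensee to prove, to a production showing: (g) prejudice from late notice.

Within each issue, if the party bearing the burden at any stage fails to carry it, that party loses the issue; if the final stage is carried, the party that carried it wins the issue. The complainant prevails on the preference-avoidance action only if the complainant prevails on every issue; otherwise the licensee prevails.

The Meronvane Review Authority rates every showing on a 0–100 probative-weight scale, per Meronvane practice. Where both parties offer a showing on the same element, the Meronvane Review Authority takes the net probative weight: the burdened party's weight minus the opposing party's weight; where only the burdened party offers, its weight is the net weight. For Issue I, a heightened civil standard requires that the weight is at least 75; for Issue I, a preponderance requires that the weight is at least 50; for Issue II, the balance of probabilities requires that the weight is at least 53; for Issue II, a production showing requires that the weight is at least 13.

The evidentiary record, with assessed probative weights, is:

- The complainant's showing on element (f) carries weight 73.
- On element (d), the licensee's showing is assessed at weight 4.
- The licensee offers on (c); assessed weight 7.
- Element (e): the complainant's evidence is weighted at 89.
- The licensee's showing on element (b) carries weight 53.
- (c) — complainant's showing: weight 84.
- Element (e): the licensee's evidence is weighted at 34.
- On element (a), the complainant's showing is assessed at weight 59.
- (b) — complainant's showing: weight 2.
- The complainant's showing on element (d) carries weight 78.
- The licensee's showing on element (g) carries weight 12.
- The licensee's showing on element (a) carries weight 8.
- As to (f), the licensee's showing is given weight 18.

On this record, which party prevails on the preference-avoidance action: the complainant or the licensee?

— Issue I —
At Stage I.1 the complainant must meet a preponderance (weight is at least 50): on (a) the weight is 59 less the opposing 8 gives net 51, ≥ 50, so (a) meets the standard.
  All elements met. The burden passes to the licensee.
At Stage I.2 the licensee must meet a preponderance (weight is at least 50): on (b) the weight is 53 less the opposing 2 gives net 51, ≥ 50, so (b) meets the standard.
  The licensee carries Stage I.2; the complainant now bears the burden.
At Stage I.3 the complainant must meet a heightened civil standard (weight is at least 75): on (c) the weight is 84 less the opposing 7 gives net 77, ≥ 75, so (c) meets the standard; on (d) the weight is 78 less the opposing 4 gives net 74, < 75, so (d) does not meet the standard.
  The complainant does not carry Stage I.3.
The licensee prevails on this issue.
— Issue II —
Stage II.1 — burden on complainant; standard: the balance of probabilities (weight is at least 53).
    (e): 89 − 34 = 55 ≥ 53 [met]
    (f): 73 − 18 = 55 ≥ 53 [met]
  The complainant carries Stage II.1; the licensee now bears the burden.
Stage II.2 — burden on licensee; standard: a production showing (weight is at least 13).
    (g): 12 < 13 [not met]
  Stage II.2 not carried; the licensee fails its burden.
So the complainant prevails on this issue.
Per-issue: Issue I → licensee; Issue II → complainant. The complainant must prevail on every issue; overall, the licensee prevails.

licensee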